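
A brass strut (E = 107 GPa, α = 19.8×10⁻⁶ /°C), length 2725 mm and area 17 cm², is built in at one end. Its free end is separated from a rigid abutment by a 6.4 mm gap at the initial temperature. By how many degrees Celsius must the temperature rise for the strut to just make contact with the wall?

Contact occurs when the free expansion equals the gap: αΔT L = 6.4 mm.
ΔT = 6.4 / (19.8×10⁻⁶ × 2725) = 118.6 °C.

ΔT ≈ 119 °C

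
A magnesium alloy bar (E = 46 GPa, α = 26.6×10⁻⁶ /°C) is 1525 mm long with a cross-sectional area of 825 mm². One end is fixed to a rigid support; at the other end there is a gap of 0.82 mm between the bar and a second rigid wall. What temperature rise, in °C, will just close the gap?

ΔT ≈ 20.2 °C

Contact occurs when the free expansion equals the gap: αΔT L = 0.82 mm.
So ΔT = g/(αL) = 0.82/(26.6×10⁻⁶ × 1525) = 20.21 °C.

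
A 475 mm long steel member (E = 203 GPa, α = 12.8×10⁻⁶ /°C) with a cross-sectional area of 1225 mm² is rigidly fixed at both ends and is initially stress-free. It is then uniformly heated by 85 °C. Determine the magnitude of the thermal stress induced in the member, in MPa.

σ ≈ 221 MPa (compressive)

With length fixed, the mechanical strain must cancel the thermal strain αΔT = 12.8×10⁻⁶ × 85 = 1088×10⁻⁶.
σ = EαΔT = 203×10³ × 12.8×10⁻⁶ × 85 = 220.9 MPa (compressive; the member is trying to expand).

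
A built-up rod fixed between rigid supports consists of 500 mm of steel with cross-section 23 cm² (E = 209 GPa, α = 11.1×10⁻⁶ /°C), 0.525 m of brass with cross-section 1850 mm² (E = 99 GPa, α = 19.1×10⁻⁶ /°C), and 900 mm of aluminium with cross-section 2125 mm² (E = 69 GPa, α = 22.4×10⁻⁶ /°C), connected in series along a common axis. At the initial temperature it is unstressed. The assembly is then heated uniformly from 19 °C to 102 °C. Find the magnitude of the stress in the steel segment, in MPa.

If the supports were absent, the total length change would be Σ αᵢΔT Lᵢ = 11.1×10⁻⁶×83×500 + 19.1×10⁻⁶×83×525 + 22.4×10⁻⁶×83×900 = 2.966 mm.
The walls prevent any net length change, so an axial force P (same in every segment) develops. Compatibility: P · Σ Lᵢ/(AᵢEᵢ) = δ_free.
Σ Lᵢ/(AᵢEᵢ) = 500/(2300×209×10³) + 525/(1850×99×10³) + 900/(2125×69×10³) = 1.004×10⁻⁵ mm/N.
So P = 2.966 / 1.004×10⁻⁵ = 295.3 kN, compressive.
σ_{steel} = P / A = 295300 / 2300 = 128.4 MPa.

σ ≈ 128 MPa (compressive)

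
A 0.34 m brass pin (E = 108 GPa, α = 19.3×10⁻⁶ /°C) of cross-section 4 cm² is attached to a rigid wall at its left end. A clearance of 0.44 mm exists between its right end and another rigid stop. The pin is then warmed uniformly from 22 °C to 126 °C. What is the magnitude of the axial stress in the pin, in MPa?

σ ≈ 77 MPa (compressive)

Unrestrained expansion: δ_free = αΔT L = 19.3×10⁻⁶ × 104 × 340 = 0.6824 mm.
The gap closes (δ_free > 0.44 mm) and the wall then resists a further 0.6824 − 0.44 = 0.2424 mm of expansion.
Compatibility: PL/(AE) = 0.2424 mm, so σ = P/A = E × (0.2424/340) = 77.01 MPa.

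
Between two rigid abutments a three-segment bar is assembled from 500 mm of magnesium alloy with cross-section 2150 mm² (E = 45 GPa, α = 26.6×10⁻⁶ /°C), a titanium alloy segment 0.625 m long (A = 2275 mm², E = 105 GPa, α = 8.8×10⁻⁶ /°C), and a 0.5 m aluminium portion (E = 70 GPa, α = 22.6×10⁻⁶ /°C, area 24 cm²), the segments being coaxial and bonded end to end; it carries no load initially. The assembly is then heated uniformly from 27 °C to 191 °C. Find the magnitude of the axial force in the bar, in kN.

Free thermal expansion of the whole bar: Σ αᵢΔT Lᵢ = 26.6×10⁻⁶×164×500 + 8.8×10⁻⁶×164×625 + 22.6×10⁻⁶×164×500 = 4.936 mm.
The rigid supports impose zero overall length change; the single axial force P common to all segments must satisfy P Σ Lᵢ/(AᵢEᵢ) = δ_free.
Σ Lᵢ/(AᵢEᵢ) = 500/(2150×45×10³) + 625/(2275×105×10³) + 500/(2400×70×10³) = 1.076×10⁻⁵ mm/N.
Hence P = δ_free / Σ(L/AE) = 4.936/1.076×10⁻⁵ = 458.7 kN (compressive).

P ≈ 459 kN (compressive)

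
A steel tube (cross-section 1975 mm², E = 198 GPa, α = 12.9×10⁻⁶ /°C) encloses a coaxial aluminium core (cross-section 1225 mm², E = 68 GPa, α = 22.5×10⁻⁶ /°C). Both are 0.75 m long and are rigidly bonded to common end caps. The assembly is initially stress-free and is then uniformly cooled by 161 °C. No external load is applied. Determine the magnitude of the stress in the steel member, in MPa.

σ ≈ 53.7 MPa (compressive)

Both members must finish at the same length. With the larger α, the aluminium tends to over-contract; the plates restrain it, putting the aluminium in tension and the steel in compression. With no external load the two internal forces are equal and opposite, magnitude P.
Compatibility of the two members (thermal + elastic change equal): (α₁ − α₂)ΔT = P·[1/(A₁E₁) + 1/(A₂E₂)].
|α₁ − α₂|·ΔT = 9.6×10⁻⁶ × 161 = 0.001546.
1/(A₁E₁) + 1/(A₂E₂) = 1/(1975×198×10³) + 1/(1225×68×10³) = 1.456×10⁻⁸ N⁻¹.
So P = 0.001546 / 1.456×10⁻⁸ = 106.1 kN.
σ_{steel} = P/A₁ = 106100/1975 = 53.74 MPa, compressive.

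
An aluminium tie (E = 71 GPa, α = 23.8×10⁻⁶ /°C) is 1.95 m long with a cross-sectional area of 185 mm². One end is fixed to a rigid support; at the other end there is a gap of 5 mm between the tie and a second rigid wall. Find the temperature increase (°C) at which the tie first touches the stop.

The gap closes when αΔT L = 5 mm, since the tie is still unstressed at that instant.
ΔT = 5 / (23.8×10⁻⁶ × 1950) = 107.7 °C.

ΔT ≈ 108 °C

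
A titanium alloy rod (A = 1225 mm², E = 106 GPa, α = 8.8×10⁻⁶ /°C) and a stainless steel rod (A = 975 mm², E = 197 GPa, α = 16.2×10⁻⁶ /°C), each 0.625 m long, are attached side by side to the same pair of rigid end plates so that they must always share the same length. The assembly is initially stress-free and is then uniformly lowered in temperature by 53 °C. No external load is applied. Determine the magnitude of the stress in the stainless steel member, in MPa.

σ ≈ 31.2 MPa (tensile)

Equilibrium of a rigid end plate with no external load gives equal and opposite internal forces ±P in the two members. Since α_{stainless steel} > α_{titanium alloy}, cooling drives the stainless steel into tension and the titanium alloy into compression.
Setting the final lengths equal and cancelling L: (α₁ − α₂)ΔT = P/(A₁E₁) + P/(A₂E₂).
|α₁ − α₂|·ΔT = 7.4×10⁻⁶ × 53 = 0.0003922.
1/(A₁E₁) + 1/(A₂E₂) = 1/(1225×106×10³) + 1/(975×197×10³) = 1.291×10⁻⁸ N⁻¹.
So P = 0.0003922 / 1.291×10⁻⁸ = 30.39 kN.
σ_{stainless steel} = P/A₂ = 30390/975 = 31.16 MPa, tensile.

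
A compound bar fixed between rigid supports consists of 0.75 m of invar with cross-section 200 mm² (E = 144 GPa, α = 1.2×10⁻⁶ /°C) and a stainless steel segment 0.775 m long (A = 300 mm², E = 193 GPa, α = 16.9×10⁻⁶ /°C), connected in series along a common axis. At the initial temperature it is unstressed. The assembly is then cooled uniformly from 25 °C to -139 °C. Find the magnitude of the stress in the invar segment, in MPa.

If the supports were absent, the total length change would be Σ αᵢΔT Lᵢ = 1.2×10⁻⁶×164×750 + 16.9×10⁻⁶×164×775 = 2.296 mm.
The walls prevent any net length change, so an axial force P (same in every segment) develops. Compatibility: P · Σ Lᵢ/(AᵢEᵢ) = δ_free.
Σ Lᵢ/(AᵢEᵢ) = 750/(200×144×10³) + 775/(300×193×10³) = 3.943×10⁻⁵ mm/N.
So P = 2.296 / 3.943×10⁻⁵ = 58.22 kN, tensile.
σ_{invar} = P / A = 58220 / 200 = 291.1 MPa.

σ ≈ 291 MPa (tensile)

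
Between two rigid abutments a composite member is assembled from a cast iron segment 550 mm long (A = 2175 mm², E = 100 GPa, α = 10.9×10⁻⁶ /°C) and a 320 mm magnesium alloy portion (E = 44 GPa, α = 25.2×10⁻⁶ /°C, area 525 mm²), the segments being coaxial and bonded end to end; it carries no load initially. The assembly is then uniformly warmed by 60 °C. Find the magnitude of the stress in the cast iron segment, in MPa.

If the supports were absent, the total length change would be Σ αᵢΔT Lᵢ = 10.9×10⁻⁶×60×550 + 25.2×10⁻⁶×60×320 = 0.8435 mm.
The walls prevent any net length change, so an axial force P (same in every segment) develops. Compatibility: P · Σ Lᵢ/(AᵢEᵢ) = δ_free.
Σ Lᵢ/(AᵢEᵢ) = 550/(2175×100×10³) + 320/(525×44×10³) = 1.638×10⁻⁵ mm/N.
Hence P = δ_free / Σ(L/AE) = 0.8435/1.638×10⁻⁵ = 51.49 kN (compressive).
σ_{cast iron} = P / A = 51490 / 2175 = 23.68 MPa.

σ ≈ 23.7 MPa (compressive)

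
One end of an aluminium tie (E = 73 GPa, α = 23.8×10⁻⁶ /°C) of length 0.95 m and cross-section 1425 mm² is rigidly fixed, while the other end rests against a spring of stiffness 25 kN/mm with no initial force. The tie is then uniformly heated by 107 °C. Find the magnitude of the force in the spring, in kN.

P ≈ 49.2 kN

The unrestrained thermal change is αΔT L = 23.8×10⁻⁶ × 107 × 950 = 2.419 mm.
Let P be the compressive force at the spring. The tie shortens elastically by PL/(AE) and the spring compresses by P/k; together these equal δ_free.
P [ L/(AE) + 1/k ] = δ_free → P [ 950/(1425×73×10³) + 1/(25×10³) ] = 2.419.
P = 2.419 / 4.913×10⁻⁵ = 49240 N.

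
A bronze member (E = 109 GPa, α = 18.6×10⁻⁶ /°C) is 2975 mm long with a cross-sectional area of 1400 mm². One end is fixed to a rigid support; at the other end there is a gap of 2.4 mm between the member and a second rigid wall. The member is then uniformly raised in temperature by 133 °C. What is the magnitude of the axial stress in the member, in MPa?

Free thermal elongation = αΔT L = 18.6×10⁻⁶ × 133 × 2975 = 7.36 mm.
After closing the 2.4 mm clearance, 7.36 − 2.4 = 4.96 mm of expansion remains to be suppressed by the wall.
So σ = E(δ_free − g)/L = 109×10³ × 4.96/2975 = 181.7 MPa.

σ ≈ 182 MPa (compressive)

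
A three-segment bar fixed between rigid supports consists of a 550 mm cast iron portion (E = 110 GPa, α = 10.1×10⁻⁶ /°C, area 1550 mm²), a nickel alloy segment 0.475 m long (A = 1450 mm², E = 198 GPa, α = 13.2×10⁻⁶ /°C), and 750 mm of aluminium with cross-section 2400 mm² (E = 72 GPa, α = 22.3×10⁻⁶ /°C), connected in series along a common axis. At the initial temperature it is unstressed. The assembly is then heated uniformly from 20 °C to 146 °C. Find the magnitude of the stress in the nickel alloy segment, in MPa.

σ ≈ 269 MPa (compressive)

Free thermal expansion of the whole bar: Σ αᵢΔT Lᵢ = 10.1×10⁻⁶×126×550 + 13.2×10⁻⁶×126×475 + 22.3×10⁻⁶×126×750 = 3.597 mm.
The walls prevent any net length change, so an axial force P (same in every segment) develops. Compatibility: P · Σ Lᵢ/(AᵢEᵢ) = δ_free.
Σ Lᵢ/(AᵢEᵢ) = 550/(1550×110×10³) + 475/(1450×198×10³) + 750/(2400×72×10³) = 9.221×10⁻⁶ mm/N.
So P = 3.597 / 9.221×10⁻⁶ = 390.1 kN, compressive.
σ_{nickel alloy} = P / A = 390100 / 1450 = 269.1 MPa.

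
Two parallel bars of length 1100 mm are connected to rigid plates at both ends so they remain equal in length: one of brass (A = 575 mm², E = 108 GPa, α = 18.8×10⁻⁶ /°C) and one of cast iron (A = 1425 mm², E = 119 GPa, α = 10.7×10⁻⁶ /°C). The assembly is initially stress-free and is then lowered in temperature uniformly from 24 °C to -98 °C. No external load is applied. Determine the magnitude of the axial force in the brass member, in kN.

P ≈ 44.9 kN (tensile in the brass)

The brass has the larger α, so on cooling it would change length more than the cast iron if both were free. The rigid plates force a common final length, so the brass is put into tension and the cast iron into compression, with equal and opposite forces P (no external load).
Compatibility of the two members (thermal + elastic change equal): (α₁ − α₂)ΔT = P·[1/(A₁E₁) + 1/(A₂E₂)].
|α₁ − α₂|·ΔT = 8.1×10⁻⁶ × 122 = 0.0009882.
1/(A₁E₁) + 1/(A₂E₂) = 1/(575×108×10³) + 1/(1425×119×10³) = 2.2×10⁻⁸ N⁻¹.
P = 0.0009882 / 2.2×10⁻⁸ = 44920 N = 44.92 kN.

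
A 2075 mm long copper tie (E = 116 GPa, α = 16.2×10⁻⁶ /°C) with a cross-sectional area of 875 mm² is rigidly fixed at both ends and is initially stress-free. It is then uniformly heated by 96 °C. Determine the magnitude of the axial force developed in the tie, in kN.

P ≈ 158 kN (compressive)

With zero net strain, σ = E·αΔT = 116 GPa × 16.2×10⁻⁶ × 96 = 180.4 MPa.
Then P = σA = 180.4 × 875 mm² = 157.9 kN, compressive.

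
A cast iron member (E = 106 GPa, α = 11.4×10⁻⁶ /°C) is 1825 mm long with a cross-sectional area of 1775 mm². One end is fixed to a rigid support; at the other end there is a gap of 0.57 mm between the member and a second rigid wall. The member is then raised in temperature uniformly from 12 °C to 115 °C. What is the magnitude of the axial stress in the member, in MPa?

σ ≈ 91.4 MPa (compressive)

If the wall were absent the member would grow by αΔT L = 11.4×10⁻⁶ × 103 × 1825 = 2.143 mm.
This exceeds the 0.57 mm gap, so the wall pushes back. The portion of expansion that must be recovered elastically is δ_free − gap = 2.143 − 0.57 = 1.573 mm.
That suppressed elongation corresponds to σ = E·Δ/L = 106×10³ × 1.573/1825 = 91.36 MPa.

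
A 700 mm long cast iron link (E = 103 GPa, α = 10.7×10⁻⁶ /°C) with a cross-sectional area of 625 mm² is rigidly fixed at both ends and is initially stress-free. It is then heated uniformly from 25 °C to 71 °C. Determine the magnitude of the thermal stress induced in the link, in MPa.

The supports are rigid, so the total axial strain is zero. The restrained thermal strain is ε = αΔT = 10.7×10⁻⁶ × 46 = 492.2×10⁻⁶.
The stress required to suppress this strain is σ = Eε = 103×10³ × 492.2×10⁻⁶ = 50.7 MPa, compressive since the link is trying to expand.

σ ≈ 50.7 MPa (compressive)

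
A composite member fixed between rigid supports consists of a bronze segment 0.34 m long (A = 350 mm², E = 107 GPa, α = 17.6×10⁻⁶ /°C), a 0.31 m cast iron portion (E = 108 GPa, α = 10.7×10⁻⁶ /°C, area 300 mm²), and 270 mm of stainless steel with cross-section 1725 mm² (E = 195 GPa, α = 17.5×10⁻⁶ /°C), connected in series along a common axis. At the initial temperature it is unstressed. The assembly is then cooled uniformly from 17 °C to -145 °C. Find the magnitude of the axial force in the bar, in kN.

If the supports were absent, the total length change would be Σ αᵢΔT Lᵢ = 17.6×10⁻⁶×162×340 + 10.7×10⁻⁶×162×310 + 17.5×10⁻⁶×162×270 = 2.272 mm.
The walls prevent any net length change, so an axial force P (same in every segment) develops. Compatibility: P · Σ Lᵢ/(AᵢEᵢ) = δ_free.
Σ Lᵢ/(AᵢEᵢ) = 340/(350×107×10³) + 310/(300×108×10³) + 270/(1725×195×10³) = 1.945×10⁻⁵ mm/N.
Hence P = δ_free / Σ(L/AE) = 2.272/1.945×10⁻⁵ = 116.8 kN (tensile).

P ≈ 117 kN (tensile)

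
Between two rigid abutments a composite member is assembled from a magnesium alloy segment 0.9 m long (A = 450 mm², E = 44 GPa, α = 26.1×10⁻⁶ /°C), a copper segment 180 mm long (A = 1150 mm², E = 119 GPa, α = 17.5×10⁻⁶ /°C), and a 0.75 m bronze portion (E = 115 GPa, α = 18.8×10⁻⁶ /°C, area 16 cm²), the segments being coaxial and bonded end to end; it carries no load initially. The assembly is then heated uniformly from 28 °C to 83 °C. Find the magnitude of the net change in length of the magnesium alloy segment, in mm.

If the supports were absent, the total length change would be Σ αᵢΔT Lᵢ = 26.1×10⁻⁶×55×900 + 17.5×10⁻⁶×55×180 + 18.8×10⁻⁶×55×750 = 2.241 mm.
The walls prevent any net length change, so an axial force P (same in every segment) develops. Compatibility: P · Σ Lᵢ/(AᵢEᵢ) = δ_free.
The series flexibility is Σ Lᵢ/(AᵢEᵢ) = 900/(450×44×10³) + 180/(1150×119×10³) + 750/(1600×115×10³) = 5.085×10⁻⁵ mm/N.
Hence P = δ_free / Σ(L/AE) = 2.241/5.085×10⁻⁵ = 44.07 kN (compressive).
For the magnesium alloy segment, free thermal change = 26.1×10⁻⁶×55×900 = 1.292 mm and elastic change from P = 44070×900/(450×44×10³) = 2.003 mm; these oppose, so the net change is 0.711 mm (segment shortens).

|ΔL| ≈ 0.711 mm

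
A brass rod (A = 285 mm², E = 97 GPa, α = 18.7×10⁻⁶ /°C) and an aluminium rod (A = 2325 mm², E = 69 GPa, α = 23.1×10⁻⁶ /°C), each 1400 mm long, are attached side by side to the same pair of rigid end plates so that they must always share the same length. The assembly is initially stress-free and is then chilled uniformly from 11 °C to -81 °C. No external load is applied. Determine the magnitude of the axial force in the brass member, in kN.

P ≈ 9.55 kN (compressive in the brass)

The aluminium has the larger α, so on cooling it would change length more than the brass if both were free. The rigid plates force a common final length, so the aluminium is put into tension and the brass into compression, with equal and opposite forces P (no external load).
Compatibility of the two members (thermal + elastic change equal): (α₁ − α₂)ΔT = P·[1/(A₁E₁) + 1/(A₂E₂)].
|α₁ − α₂|·ΔT = 4.4×10⁻⁶ × 92 = 0.0004048.
1/(A₁E₁) + 1/(A₂E₂) = 1/(285×97×10³) + 1/(2325×69×10³) = 4.241×10⁻⁸ N⁻¹.
P = 0.0004048 / 4.241×10⁻⁸ = 9546 N = 9.546 kN.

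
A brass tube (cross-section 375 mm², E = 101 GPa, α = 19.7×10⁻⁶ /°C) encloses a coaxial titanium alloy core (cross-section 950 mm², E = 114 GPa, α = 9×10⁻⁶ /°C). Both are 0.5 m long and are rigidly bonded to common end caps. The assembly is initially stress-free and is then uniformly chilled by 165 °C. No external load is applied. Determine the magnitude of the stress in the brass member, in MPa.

σ ≈ 132 MPa (tensile)

Both members must finish at the same length. With the larger α, the brass tends to over-contract; the plates restrain it, putting the brass in tension and the titanium alloy in compression. With no external load the two internal forces are equal and opposite, magnitude P.
Equating the net (thermal + elastic) strains gives |α₁ − α₂|·ΔT = P·[1/(A₁E₁) + 1/(A₂E₂)].
|α₁ − α₂|·ΔT = 10.7×10⁻⁶ × 165 = 0.001765.
1/(A₁E₁) + 1/(A₂E₂) = 1/(375×101×10³) + 1/(950×114×10³) = 3.564×10⁻⁸ N⁻¹.
So P = 0.001765 / 3.564×10⁻⁸ = 49.54 kN.
σ_{brass} = P/A₁ = 49540/375 = 132.1 MPa, tensile.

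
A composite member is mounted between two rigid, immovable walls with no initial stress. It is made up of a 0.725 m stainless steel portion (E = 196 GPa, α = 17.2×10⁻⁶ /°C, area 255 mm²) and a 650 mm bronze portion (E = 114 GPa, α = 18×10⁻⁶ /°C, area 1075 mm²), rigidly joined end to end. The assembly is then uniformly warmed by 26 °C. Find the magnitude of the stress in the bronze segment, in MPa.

σ ≈ 29.5 MPa (compressive)

Free thermal expansion of the whole bar: Σ αᵢΔT Lᵢ = 17.2×10⁻⁶×26×725 + 18×10⁻⁶×26×650 = 0.6284 mm.
Since the ends are fixed, an axial force P builds up, equal in every segment, with P · Σ Lᵢ/(AᵢEᵢ) = δ_free.
Σ Lᵢ/(AᵢEᵢ) = 725/(255×196×10³) + 650/(1075×114×10³) = 1.981×10⁻⁵ mm/N.
Hence P = δ_free / Σ(L/AE) = 0.6284/1.981×10⁻⁵ = 31.72 kN (compressive).
σ_{bronze} = P / A = 31720 / 1075 = 29.51 MPa.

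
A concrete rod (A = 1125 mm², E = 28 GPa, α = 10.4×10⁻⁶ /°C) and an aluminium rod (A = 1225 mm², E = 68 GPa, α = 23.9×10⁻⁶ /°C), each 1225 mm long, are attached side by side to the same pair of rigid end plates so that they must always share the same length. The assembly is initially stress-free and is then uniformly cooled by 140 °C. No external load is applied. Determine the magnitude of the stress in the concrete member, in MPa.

Equilibrium of a rigid end plate with no external load gives equal and opposite internal forces ±P in the two members. Since α_{aluminium} > α_{concrete}, cooling drives the aluminium into tension and the concrete into compression.
Equating the net (thermal + elastic) strains gives |α₁ − α₂|·ΔT = P·[1/(A₁E₁) + 1/(A₂E₂)].
|α₁ − α₂|·ΔT = 13.5×10⁻⁶ × 140 = 0.00189.
1/(A₁E₁) + 1/(A₂E₂) = 1/(1125×28×10³) + 1/(1225×68×10³) = 4.375×10⁻⁸ N⁻¹.
So P = 0.00189 / 4.375×10⁻⁸ = 43.2 kN.
σ_{concrete} = P/A₁ = 43200/1125 = 38.4 MPa, compressive.

σ ≈ 38.4 MPa (compressive)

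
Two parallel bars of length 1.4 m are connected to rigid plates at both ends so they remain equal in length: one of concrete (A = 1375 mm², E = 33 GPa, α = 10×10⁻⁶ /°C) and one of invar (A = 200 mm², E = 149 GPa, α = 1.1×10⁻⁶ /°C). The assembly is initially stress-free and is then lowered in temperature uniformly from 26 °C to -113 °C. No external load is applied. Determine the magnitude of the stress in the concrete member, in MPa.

The concrete has the larger α, so on cooling it would change length more than the invar if both were free. The rigid plates force a common final length, so the concrete is put into tension and the invar into compression, with equal and opposite forces P (no external load).
Setting the final lengths equal and cancelling L: (α₁ − α₂)ΔT = P/(A₁E₁) + P/(A₂E₂).
|α₁ − α₂|·ΔT = 8.9×10⁻⁶ × 139 = 0.001237.
1/(A₁E₁) + 1/(A₂E₂) = 1/(1375×33×10³) + 1/(200×149×10³) = 5.56×10⁻⁸ N⁻¹.
So P = 0.001237 / 5.56×10⁻⁸ = 22.25 kN.
σ_{concrete} = P/A₁ = 22250/1375 = 16.18 MPa, tensile.

σ ≈ 16.2 MPa (tensile)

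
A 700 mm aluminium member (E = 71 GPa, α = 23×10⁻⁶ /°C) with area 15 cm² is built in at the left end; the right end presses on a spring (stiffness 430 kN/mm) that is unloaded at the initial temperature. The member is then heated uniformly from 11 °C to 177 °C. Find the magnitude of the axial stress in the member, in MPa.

If the spring were absent the member would lengthen by αΔT L = 23×10⁻⁶ × 166 × 700 = 2.673 mm.
Let P be the compressive force at the spring. The member shortens elastically by PL/(AE) and the spring compresses by P/k; together these equal δ_free.
So P = δ_free / [L/(AE) + 1/k] = 2.673 / [ 700/(1500×71×10³) + 1/(430×10³) ].
P = 2.673 / 8.898×10⁻⁶ = 300300 N.
σ = P/A = 300300/1500 = 200.2 MPa.

σ ≈ 200 MPa (compressive)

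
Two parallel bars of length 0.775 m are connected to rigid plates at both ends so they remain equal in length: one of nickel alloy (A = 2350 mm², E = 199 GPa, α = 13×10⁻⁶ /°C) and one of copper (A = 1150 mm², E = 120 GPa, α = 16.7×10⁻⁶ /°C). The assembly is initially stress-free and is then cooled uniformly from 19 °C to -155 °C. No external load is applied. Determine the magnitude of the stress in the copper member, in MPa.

σ ≈ 59.7 MPa (tensile)

The copper has the larger α, so on cooling it would change length more than the nickel alloy if both were free. The rigid plates force a common final length, so the copper is put into tension and the nickel alloy into compression, with equal and opposite forces P (no external load).
Equating the net (thermal + elastic) strains gives |α₁ − α₂|·ΔT = P·[1/(A₁E₁) + 1/(A₂E₂)].
|α₁ − α₂|·ΔT = 3.7×10⁻⁶ × 174 = 0.0006438.
1/(A₁E₁) + 1/(A₂E₂) = 1/(2350×199×10³) + 1/(1150×120×10³) = 9.385×10⁻⁹ N⁻¹.
P = 0.0006438 / 9.385×10⁻⁹ = 68600 N = 68.6 kN.
σ_{copper} = P/A₂ = 68600/1150 = 59.65 MPa, tensile.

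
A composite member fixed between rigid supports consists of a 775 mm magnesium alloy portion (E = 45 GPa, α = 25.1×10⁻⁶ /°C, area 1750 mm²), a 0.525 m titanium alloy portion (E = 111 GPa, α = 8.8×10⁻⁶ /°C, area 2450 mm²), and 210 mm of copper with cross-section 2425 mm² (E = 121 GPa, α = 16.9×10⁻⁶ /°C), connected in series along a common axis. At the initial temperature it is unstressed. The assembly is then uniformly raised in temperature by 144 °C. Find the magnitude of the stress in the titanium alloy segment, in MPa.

Free thermal expansion of the whole bar: Σ αᵢΔT Lᵢ = 25.1×10⁻⁶×144×775 + 8.8×10⁻⁶×144×525 + 16.9×10⁻⁶×144×210 = 3.977 mm.
The walls prevent any net length change, so an axial force P (same in every segment) develops. Compatibility: P · Σ Lᵢ/(AᵢEᵢ) = δ_free.
The series flexibility is Σ Lᵢ/(AᵢEᵢ) = 775/(1750×45×10³) + 525/(2450×111×10³) + 210/(2425×121×10³) = 1.249×10⁻⁵ mm/N.
Hence P = δ_free / Σ(L/AE) = 3.977/1.249×10⁻⁵ = 318.5 kN (compressive).
σ_{titanium alloy} = P / A = 318500 / 2450 = 130 MPa.

σ ≈ 130 MPa (compressive)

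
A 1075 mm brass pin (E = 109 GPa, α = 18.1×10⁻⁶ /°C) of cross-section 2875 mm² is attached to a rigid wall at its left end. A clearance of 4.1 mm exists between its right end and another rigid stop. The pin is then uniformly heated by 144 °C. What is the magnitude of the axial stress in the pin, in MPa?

σ ≈ 0 MPa

Unrestrained expansion: δ_free = αΔT L = 18.1×10⁻⁶ × 144 × 1075 = 2.802 mm.
Since δ_free = 2.8 mm is less than the 4.1 mm gap, the pin never touches the wall. No axial force develops.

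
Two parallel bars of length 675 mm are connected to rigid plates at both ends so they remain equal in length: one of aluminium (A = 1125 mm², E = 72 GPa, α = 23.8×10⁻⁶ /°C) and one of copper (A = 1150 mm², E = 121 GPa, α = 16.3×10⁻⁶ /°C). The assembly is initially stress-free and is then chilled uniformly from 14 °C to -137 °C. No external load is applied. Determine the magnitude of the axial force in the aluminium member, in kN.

The aluminium has the larger α, so on cooling it would change length more than the copper if both were free. The rigid plates force a common final length, so the aluminium is put into tension and the copper into compression, with equal and opposite forces P (no external load).
Compatibility of the two members (thermal + elastic change equal): (α₁ − α₂)ΔT = P·[1/(A₁E₁) + 1/(A₂E₂)].
|α₁ − α₂|·ΔT = 7.5×10⁻⁶ × 151 = 0.001132.
1/(A₁E₁) + 1/(A₂E₂) = 1/(1125×72×10³) + 1/(1150×121×10³) = 1.953×10⁻⁸ N⁻¹.
P = 0.001132 / 1.953×10⁻⁸ = 57980 N = 57.98 kN.

P ≈ 58 kN (tensile in the aluminium)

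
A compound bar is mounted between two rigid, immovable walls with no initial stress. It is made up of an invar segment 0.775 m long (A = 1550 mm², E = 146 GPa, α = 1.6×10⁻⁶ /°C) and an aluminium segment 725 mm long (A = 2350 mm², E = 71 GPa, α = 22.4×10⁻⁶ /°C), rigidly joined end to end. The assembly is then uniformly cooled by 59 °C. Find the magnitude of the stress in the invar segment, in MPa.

σ ≈ 85.6 MPa (tensile)

If the supports were absent, the total length change would be Σ αᵢΔT Lᵢ = 1.6×10⁻⁶×59×775 + 22.4×10⁻⁶×59×725 = 1.031 mm.
The rigid supports impose zero overall length change; the single axial force P common to all segments must satisfy P Σ Lᵢ/(AᵢEᵢ) = δ_free.
The series flexibility is Σ Lᵢ/(AᵢEᵢ) = 775/(1550×146×10³) + 725/(2350×71×10³) = 7.77×10⁻⁶ mm/N.
P = 1.031 / 7.77×10⁻⁶ = 132700 N = 132.7 kN, tensile.
σ_{invar} = P / A = 132700 / 1550 = 85.63 MPa.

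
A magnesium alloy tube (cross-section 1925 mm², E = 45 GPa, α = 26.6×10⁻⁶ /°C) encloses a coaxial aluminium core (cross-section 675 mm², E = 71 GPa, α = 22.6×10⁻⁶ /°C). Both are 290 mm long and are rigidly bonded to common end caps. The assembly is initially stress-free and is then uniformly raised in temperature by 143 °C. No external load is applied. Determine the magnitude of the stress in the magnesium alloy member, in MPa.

The magnesium alloy has the larger α, so on heating it would change length more than the aluminium if both were free. The rigid plates force a common final length, so the magnesium alloy is put into compression and the aluminium into tension, with equal and opposite forces P (no external load).
Setting the final lengths equal and cancelling L: (α₁ − α₂)ΔT = P/(A₁E₁) + P/(A₂E₂).
|α₁ − α₂|·ΔT = 4×10⁻⁶ × 143 = 0.000572.
1/(A₁E₁) + 1/(A₂E₂) = 1/(1925×45×10³) + 1/(675×71×10³) = 3.241×10⁻⁸ N⁻¹.
So P = 0.000572 / 3.241×10⁻⁸ = 17.65 kN.
σ_{magnesium alloy} = P/A₁ = 17650/1925 = 9.168 MPa, compressive.

σ ≈ 9.17 MPa (compressive)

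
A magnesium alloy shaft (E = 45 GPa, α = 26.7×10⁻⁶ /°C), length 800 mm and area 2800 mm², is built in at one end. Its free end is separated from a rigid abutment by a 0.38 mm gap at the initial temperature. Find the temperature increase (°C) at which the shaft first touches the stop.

The gap closes when αΔT L = 0.38 mm, since the shaft is still unstressed at that instant.
ΔT = 0.38 / (26.7×10⁻⁶ × 800) = 17.79 °C.

ΔT ≈ 17.8 °C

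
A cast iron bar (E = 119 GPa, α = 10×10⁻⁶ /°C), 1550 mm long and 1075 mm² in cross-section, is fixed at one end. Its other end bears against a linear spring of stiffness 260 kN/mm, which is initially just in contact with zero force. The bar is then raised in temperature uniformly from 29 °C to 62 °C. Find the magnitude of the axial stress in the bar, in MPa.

The unrestrained thermal change is αΔT L = 10×10⁻⁶ × 33 × 1550 = 0.5115 mm.
With a force P in the spring, the elastic change of the bar is PL/(AE) and that of the spring is P/k; compatibility requires their sum to equal δ_free.
So P = δ_free / [L/(AE) + 1/k] = 0.5115 / [ 1550/(1075×119×10³) + 1/(260×10³) ].
P = 0.5115 / 1.596×10⁻⁵ = 32040 N.
σ = P/A = 32040/1075 = 29.81 MPa.

σ ≈ 29.8 MPa (compressive)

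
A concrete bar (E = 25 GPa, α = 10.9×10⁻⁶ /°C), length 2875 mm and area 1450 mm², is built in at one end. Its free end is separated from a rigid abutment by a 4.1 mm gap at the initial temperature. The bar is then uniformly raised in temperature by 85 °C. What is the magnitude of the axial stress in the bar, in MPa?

σ ≈ 0 MPa

Free thermal elongation = αΔT L = 10.9×10⁻⁶ × 85 × 2875 = 2.664 mm.
Since δ_free = 2.66 mm is less than the 4.1 mm gap, the bar never touches the wall. No axial force develops.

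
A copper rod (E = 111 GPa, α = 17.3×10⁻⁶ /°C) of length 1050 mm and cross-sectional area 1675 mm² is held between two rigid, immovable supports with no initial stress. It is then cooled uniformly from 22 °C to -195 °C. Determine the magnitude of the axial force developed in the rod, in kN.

The ends cannot move, so σ = EαΔT = 111×10³ × 17.3×10⁻⁶ × 217 = 416.7 MPa.
Axial force P = σA = 416.7 × 1675 = 698000 N = 698 kN, tensile.

P ≈ 698 kN (tensile)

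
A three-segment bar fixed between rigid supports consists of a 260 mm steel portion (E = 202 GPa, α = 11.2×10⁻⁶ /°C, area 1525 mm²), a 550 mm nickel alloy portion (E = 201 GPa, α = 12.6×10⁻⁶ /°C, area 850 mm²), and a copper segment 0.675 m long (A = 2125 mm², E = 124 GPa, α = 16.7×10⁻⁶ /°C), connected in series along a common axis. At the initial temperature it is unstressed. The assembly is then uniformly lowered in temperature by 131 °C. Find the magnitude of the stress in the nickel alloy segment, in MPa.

σ ≈ 491 MPa (tensile)

Free thermal contraction of the whole bar: Σ αᵢΔT Lᵢ = 11.2×10⁻⁶×131×260 + 12.6×10⁻⁶×131×550 + 16.7×10⁻⁶×131×675 = 2.766 mm.
The walls prevent any net length change, so an axial force P (same in every segment) develops. Compatibility: P · Σ Lᵢ/(AᵢEᵢ) = δ_free.
Σ Lᵢ/(AᵢEᵢ) = 260/(1525×202×10³) + 550/(850×201×10³) + 675/(2125×124×10³) = 6.625×10⁻⁶ mm/N.
Hence P = δ_free / Σ(L/AE) = 2.766/6.625×10⁻⁶ = 417.5 kN (tensile).
σ_{nickel alloy} = P / A = 417500 / 850 = 491.2 MPa.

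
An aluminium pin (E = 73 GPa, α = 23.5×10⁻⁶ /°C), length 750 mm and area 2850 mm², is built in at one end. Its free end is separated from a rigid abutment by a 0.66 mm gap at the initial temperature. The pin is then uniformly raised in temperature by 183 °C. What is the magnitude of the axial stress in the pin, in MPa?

Free thermal elongation = αΔT L = 23.5×10⁻⁶ × 183 × 750 = 3.225 mm.
This exceeds the 0.66 mm gap, so the wall pushes back. The portion of expansion that must be recovered elastically is δ_free − gap = 3.225 − 0.66 = 2.565 mm.
Compatibility: PL/(AE) = 2.565 mm, so σ = P/A = E × (2.565/750) = 249.7 MPa.

σ ≈ 250 MPa (compressive)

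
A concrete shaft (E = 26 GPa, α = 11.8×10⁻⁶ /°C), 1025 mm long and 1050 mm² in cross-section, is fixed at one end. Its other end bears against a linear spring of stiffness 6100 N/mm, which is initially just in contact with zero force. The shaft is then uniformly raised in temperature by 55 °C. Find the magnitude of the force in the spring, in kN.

P ≈ 3.3 kN

The unrestrained thermal change is αΔT L = 11.8×10⁻⁶ × 55 × 1025 = 0.6652 mm.
Let P be the compressive force at the spring. The shaft shortens elastically by PL/(AE) and the spring compresses by P/k; together these equal δ_free.
So P = δ_free / [L/(AE) + 1/k] = 0.6652 / [ 1025/(1050×26×10³) + 1/(6100) ].
P = 0.6652 / 0.0002015 = 3302 N.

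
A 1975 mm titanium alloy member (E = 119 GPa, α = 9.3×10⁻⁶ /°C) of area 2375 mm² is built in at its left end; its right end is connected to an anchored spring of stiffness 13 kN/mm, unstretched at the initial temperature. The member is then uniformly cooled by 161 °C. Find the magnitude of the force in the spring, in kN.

Free thermal contraction: δ_free = αΔT L = 9.3×10⁻⁶ × 161 × 1975 = 2.957 mm.
Let P be the tensile force in the spring. The member extends elastically by PL/(AE) and the spring stretches by P/k; together these equal δ_free.
P [ L/(AE) + 1/k ] = δ_free → P [ 1975/(2375×119×10³) + 1/(13×10³) ] = 2.957.
P = 2.957 / 8.391×10⁻⁵ = 35240 N.

P ≈ 35.2 kN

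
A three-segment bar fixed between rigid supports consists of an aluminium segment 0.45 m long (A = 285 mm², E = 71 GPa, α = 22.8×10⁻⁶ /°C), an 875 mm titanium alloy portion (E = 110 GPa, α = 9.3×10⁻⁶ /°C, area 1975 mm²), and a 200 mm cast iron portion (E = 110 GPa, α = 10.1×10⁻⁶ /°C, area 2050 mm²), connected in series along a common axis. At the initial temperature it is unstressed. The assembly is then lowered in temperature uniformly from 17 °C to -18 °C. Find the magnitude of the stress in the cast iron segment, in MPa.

σ ≈ 12.8 MPa (tensile)

With the walls removed the bar would change length by δ_free = Σ αᵢΔT Lᵢ = 22.8×10⁻⁶×35×450 + 9.3×10⁻⁶×35×875 + 10.1×10⁻⁶×35×200 = 0.7146 mm.
Since the ends are fixed, an axial force P builds up, equal in every segment, with P · Σ Lᵢ/(AᵢEᵢ) = δ_free.
Σ Lᵢ/(AᵢEᵢ) = 450/(285×71×10³) + 875/(1975×110×10³) + 200/(2050×110×10³) = 2.715×10⁻⁵ mm/N.
Hence P = δ_free / Σ(L/AE) = 0.7146/2.715×10⁻⁵ = 26.32 kN (tensile).
σ_{cast iron} = P / A = 26320 / 2050 = 12.84 MPa.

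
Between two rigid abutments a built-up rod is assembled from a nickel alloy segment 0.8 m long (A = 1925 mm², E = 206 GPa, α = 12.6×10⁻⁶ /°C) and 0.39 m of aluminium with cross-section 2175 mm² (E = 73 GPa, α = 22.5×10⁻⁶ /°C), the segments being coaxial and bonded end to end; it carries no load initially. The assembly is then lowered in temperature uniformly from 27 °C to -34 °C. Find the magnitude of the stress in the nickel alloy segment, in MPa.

σ ≈ 134 MPa (tensile)

If the supports were absent, the total length change would be Σ αᵢΔT Lᵢ = 12.6×10⁻⁶×61×800 + 22.5×10⁻⁶×61×390 = 1.15 mm.
The walls prevent any net length change, so an axial force P (same in every segment) develops. Compatibility: P · Σ Lᵢ/(AᵢEᵢ) = δ_free.
Σ Lᵢ/(AᵢEᵢ) = 800/(1925×206×10³) + 390/(2175×73×10³) = 4.474×10⁻⁶ mm/N.
Hence P = δ_free / Σ(L/AE) = 1.15/4.474×10⁻⁶ = 257.1 kN (tensile).
σ_{nickel alloy} = P / A = 257100 / 1925 = 133.6 MPa.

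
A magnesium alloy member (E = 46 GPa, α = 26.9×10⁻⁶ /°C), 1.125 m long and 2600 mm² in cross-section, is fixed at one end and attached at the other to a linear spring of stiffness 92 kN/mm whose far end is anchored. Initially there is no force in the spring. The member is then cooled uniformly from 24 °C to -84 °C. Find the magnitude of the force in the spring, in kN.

Free thermal contraction: δ_free = αΔT L = 26.9×10⁻⁶ × 108 × 1125 = 3.268 mm.
Let P be the tensile force in the spring. The member extends elastically by PL/(AE) and the spring stretches by P/k; together these equal δ_free.
P [ L/(AE) + 1/k ] = δ_free → P [ 1125/(2600×46×10³) + 1/(92×10³) ] = 3.268.
P = 3.268 / 2.028×10⁻⁵ = 161200 N.

P ≈ 161 kN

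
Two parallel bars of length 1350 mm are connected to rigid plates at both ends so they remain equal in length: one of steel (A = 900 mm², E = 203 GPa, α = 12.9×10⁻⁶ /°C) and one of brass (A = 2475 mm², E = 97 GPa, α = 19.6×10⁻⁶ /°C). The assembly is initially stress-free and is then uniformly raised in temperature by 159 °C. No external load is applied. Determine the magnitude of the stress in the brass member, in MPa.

σ ≈ 44.7 MPa (compressive)

Both members must finish at the same length. With the larger α, the brass tends to over-expand; the plates restrain it, putting the brass in compression and the steel in tension. With no external load the two internal forces are equal and opposite, magnitude P.
Equating the net (thermal + elastic) strains gives |α₁ − α₂|·ΔT = P·[1/(A₁E₁) + 1/(A₂E₂)].
|α₁ − α₂|·ΔT = 6.7×10⁻⁶ × 159 = 0.001065.
1/(A₁E₁) + 1/(A₂E₂) = 1/(900×203×10³) + 1/(2475×97×10³) = 9.639×10⁻⁹ N⁻¹.
So P = 0.001065 / 9.639×10⁻⁹ = 110.5 kN.
σ_{brass} = P/A₂ = 110500/2475 = 44.66 MPa, compressive.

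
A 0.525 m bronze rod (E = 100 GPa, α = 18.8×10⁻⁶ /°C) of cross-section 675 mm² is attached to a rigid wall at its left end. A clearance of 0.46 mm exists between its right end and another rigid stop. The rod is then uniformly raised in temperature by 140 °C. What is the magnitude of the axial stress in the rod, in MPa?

Free thermal elongation = αΔT L = 18.8×10⁻⁶ × 140 × 525 = 1.382 mm.
The gap closes (δ_free > 0.46 mm) and the wall then resists a further 1.382 − 0.46 = 0.9218 mm of expansion.
That suppressed elongation corresponds to σ = E·Δ/L = 100×10³ × 0.9218/525 = 175.6 MPa.

σ ≈ 176 MPa (compressive)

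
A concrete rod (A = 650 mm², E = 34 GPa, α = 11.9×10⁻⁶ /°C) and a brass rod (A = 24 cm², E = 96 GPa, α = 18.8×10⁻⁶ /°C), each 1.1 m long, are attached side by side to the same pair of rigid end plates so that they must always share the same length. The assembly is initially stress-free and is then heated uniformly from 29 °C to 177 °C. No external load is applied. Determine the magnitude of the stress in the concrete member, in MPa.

The brass has the larger α, so on heating it would change length more than the concrete if both were free. The rigid plates force a common final length, so the brass is put into compression and the concrete into tension, with equal and opposite forces P (no external load).
Equating the net (thermal + elastic) strains gives |α₁ − α₂|·ΔT = P·[1/(A₁E₁) + 1/(A₂E₂)].
|α₁ − α₂|·ΔT = 6.9×10⁻⁶ × 148 = 0.001021.
1/(A₁E₁) + 1/(A₂E₂) = 1/(650×34×10³) + 1/(2400×96×10³) = 4.959×10⁻⁸ N⁻¹.
So P = 0.001021 / 4.959×10⁻⁸ = 20.59 kN.
σ_{concrete} = P/A₁ = 20590/650 = 31.68 MPa, tensile.

σ ≈ 31.7 MPa (tensile)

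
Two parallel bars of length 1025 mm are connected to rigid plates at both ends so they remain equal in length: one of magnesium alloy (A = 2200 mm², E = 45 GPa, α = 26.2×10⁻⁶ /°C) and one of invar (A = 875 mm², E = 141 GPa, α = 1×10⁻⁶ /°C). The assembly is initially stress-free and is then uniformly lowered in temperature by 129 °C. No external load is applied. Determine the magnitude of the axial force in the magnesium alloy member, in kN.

Both members must finish at the same length. With the larger α, the magnesium alloy tends to over-contract; the plates restrain it, putting the magnesium alloy in tension and the invar in compression. With no external load the two internal forces are equal and opposite, magnitude P.
Compatibility of the two members (thermal + elastic change equal): (α₁ − α₂)ΔT = P·[1/(A₁E₁) + 1/(A₂E₂)].
|α₁ − α₂|·ΔT = 25.2×10⁻⁶ × 129 = 0.003251.
1/(A₁E₁) + 1/(A₂E₂) = 1/(2200×45×10³) + 1/(875×141×10³) = 1.821×10⁻⁸ N⁻¹.
So P = 0.003251 / 1.821×10⁻⁸ = 178.6 kN.

P ≈ 179 kN (tensile in the magnesium alloy)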